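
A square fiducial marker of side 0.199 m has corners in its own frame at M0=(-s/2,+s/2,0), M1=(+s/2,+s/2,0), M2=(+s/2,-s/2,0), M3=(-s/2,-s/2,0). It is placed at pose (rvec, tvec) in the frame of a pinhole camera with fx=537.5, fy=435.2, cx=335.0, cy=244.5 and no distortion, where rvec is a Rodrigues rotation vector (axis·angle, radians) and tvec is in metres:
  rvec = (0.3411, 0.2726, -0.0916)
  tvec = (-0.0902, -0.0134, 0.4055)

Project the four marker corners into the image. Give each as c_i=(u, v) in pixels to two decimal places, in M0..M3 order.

c0=(135.79, 323.38) c1=(359.45, 325.02) c2=(322.40, 104.86) c3=(68.67, 133.41)

Intrinsics K: fx=537.5, fy=435.2, cx=335.0, cy=244.5
Marker side s = 0.199 m; corners in marker frame (Z=0):
  M0 = (-0.0995, +0.0995, 0)
  M1 = (+0.0995, +0.0995, 0)
  M2 = (+0.0995, -0.0995, 0)
  M3 = (-0.0995, -0.0995, 0)
rvec = (0.3411, 0.2726, -0.0916), |rvec| = θ = 0.44615 rad = 25.563°
Rodrigues: sinθ=0.43150, 1−cosθ=0.09789; R = I + sinθ·[k]× + (1−cosθ)·[k]×²:
    [+0.95933 +0.13432 +0.24828]
    [-0.04287 +0.93866 -0.34218]
    [-0.27901 +0.31762 +0.90624]
t = (-0.0902, -0.0134, 0.4055) m
M0: Pc = R·M0+t = (-0.17229, +0.08426, +0.46486); u = 537.5·(-0.17229)/0.46486 + 335.0 = 135.7908, v = 435.2·(+0.08426)/0.46486 + 244.5 = 323.3846
M1: Pc = R·M1+t = (+0.01862, +0.07573, +0.40934); u = 537.5·(+0.01862)/0.40934 + 335.0 = 359.4470, v = 435.2·(+0.07573)/0.40934 + 244.5 = 325.0154
M2: Pc = R·M2+t = (-0.00811, -0.11106, +0.34614); u = 537.5·(-0.00811)/0.34614 + 335.0 = 322.4045, v = 435.2·(-0.11106)/0.34614 + 244.5 = 104.8611
M3: Pc = R·M3+t = (-0.19902, -0.10253, +0.40166); u = 537.5·(-0.19902)/0.40166 + 335.0 = 68.6740, v = 435.2·(-0.10253)/0.40166 + 244.5 = 133.4066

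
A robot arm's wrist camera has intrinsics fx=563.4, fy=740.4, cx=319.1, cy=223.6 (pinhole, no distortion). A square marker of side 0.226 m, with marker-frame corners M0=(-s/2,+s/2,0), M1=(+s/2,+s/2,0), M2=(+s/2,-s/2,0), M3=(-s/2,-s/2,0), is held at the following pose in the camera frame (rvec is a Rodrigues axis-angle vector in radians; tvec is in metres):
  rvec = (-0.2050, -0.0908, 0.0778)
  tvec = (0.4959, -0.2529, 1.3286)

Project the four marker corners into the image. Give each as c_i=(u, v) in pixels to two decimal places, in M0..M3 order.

c0=(482.58, 136.56) c1=(576.44, 148.77) c2=(573.96, 31.35) c3=(483.32, 17.94)

Intrinsics K: fx=563.4, fy=740.4, cx=319.1, cy=223.6
Marker side s = 0.226 m; corners in marker frame (Z=0):
  M0 = (-0.1130, +0.1130, 0)
  M1 = (+0.1130, +0.1130, 0)
  M2 = (+0.1130, -0.1130, 0)
  M3 = (-0.1130, -0.1130, 0)
rvec = (-0.2050, -0.0908, 0.0778), |rvec| = θ = 0.23732 rad = 13.598°
Rodrigues: sinθ=0.23510, 1−cosθ=0.02803; R = I + sinθ·[k]× + (1−cosθ)·[k]×²:
    [+0.99288 -0.06781 -0.09789]
    [+0.08634 +0.97607 +0.19957]
    [+0.08201 -0.20660 +0.97498]
t = (0.4959, -0.2529, 1.3286) m
M0: Pc = R·M0+t = (+0.37604, -0.15236, +1.29599); u = 563.4·(+0.37604)/1.29599 + 319.1 = 482.5753, v = 740.4·(-0.15236)/1.29599 + 223.6 = 136.5567
M1: Pc = R·M1+t = (+0.60043, -0.13285, +1.31452); u = 563.4·(+0.60043)/1.31452 + 319.1 = 576.4440, v = 740.4·(-0.13285)/1.31452 + 223.6 = 148.7739
M2: Pc = R·M2+t = (+0.61576, -0.35344, +1.36121); u = 563.4·(+0.61576)/1.36121 + 319.1 = 573.9596, v = 740.4·(-0.35344)/1.36121 + 223.6 = 31.3543
M3: Pc = R·M3+t = (+0.39137, -0.37295, +1.34268); u = 563.4·(+0.39137)/1.34268 + 319.1 = 483.3209, v = 740.4·(-0.37295)/1.34268 + 223.6 = 17.9410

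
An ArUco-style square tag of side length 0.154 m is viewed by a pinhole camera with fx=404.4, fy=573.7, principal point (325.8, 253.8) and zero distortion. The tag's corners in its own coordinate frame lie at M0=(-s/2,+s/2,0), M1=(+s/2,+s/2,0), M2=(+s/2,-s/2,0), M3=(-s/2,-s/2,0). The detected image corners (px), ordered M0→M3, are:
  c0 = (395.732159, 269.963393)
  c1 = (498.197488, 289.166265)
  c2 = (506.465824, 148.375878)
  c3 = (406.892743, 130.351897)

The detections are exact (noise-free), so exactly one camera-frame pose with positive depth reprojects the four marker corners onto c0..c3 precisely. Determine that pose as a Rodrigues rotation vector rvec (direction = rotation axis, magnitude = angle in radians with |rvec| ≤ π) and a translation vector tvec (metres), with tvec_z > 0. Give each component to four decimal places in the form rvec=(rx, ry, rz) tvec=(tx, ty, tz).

rvec=(-0.1173, 0.0105, 0.1322) tvec=(0.1915, -0.0486, 0.6147)

Intrinsics K: fx=404.4, fy=573.7, cx=325.8, cy=253.8
Marker side s = 0.154 m; corners in marker frame (Z=0):
  M0 = (-0.0770, +0.0770, 0)
  M1 = (+0.0770, +0.0770, 0)
  M2 = (+0.0770, -0.0770, 0)
  M3 = (-0.0770, -0.0770, 0)
Detected image corners:
  c0 = (395.732159, 269.963393) px
  c1 = (498.197488, 289.166265) px
  c2 = (506.465824, 148.375878) px
  c3 = (406.892743, 130.351897) px
Planar DLT: solve 8×8 A·h = b for H (H[2,2]=1):
  H  [+642.48480 -148.38564 +451.77775]
  H  [+114.62285 +870.84971 +208.42434]
  H  [-0.02954 -0.18875 +1.00000]
B = K⁻¹H; ‖b₁‖=1.626793, ‖b₂‖=1.626793; λ = 2/(‖b₁‖+‖b₂‖) = 0.614706, sign → tz>0 ⇒ λ=+0.614706
r₁ = λ·B[:,0] = (+0.99124,+0.13085,-0.01816); r₂ = λ·B[:,1] = (-0.13208,+0.98443,-0.11603)
r₃ = r₁×r₂ = (+0.00269,+0.11741,+0.99308); SVD([r₁ r₂ r₃]) → R = UVᵀ:
  R  [+0.99124 -0.13208 +0.00269]
  R  [+0.13085 +0.98443 +0.11741]
  R  [-0.01816 -0.11603 +0.99308]
t = (+0.19149, -0.04862, +0.61471) m
tr R = 2.968741; θ = arccos((tr R − 1)/2) = 0.177033 rad = 10.143°
axis k = ((R−Rᵀ)₃₂, (R−Rᵀ)₁₃, (R−Rᵀ)₂₁) / (2 sinθ) = (-0.662766, +0.059207, +0.746483)
rvec = θ·k = (-0.117331, +0.010482, +0.132152)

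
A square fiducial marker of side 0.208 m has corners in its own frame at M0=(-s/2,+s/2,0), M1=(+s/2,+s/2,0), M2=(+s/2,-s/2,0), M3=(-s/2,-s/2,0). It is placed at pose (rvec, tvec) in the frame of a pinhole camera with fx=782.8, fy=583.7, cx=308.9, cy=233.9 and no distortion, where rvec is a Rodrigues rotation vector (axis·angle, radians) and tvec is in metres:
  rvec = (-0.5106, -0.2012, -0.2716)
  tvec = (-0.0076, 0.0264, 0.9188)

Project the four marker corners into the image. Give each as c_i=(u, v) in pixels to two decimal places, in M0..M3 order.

Intrinsics K: fx=782.8, fy=583.7, cx=308.9, cy=233.9
Marker side s = 0.208 m; corners in marker frame (Z=0):
  M0 = (-0.1040, +0.1040, 0)
  M1 = (+0.1040, +0.1040, 0)
  M2 = (+0.1040, -0.1040, 0)
  M3 = (-0.1040, -0.1040, 0)
rvec = (-0.5106, -0.2012, -0.2716), |rvec| = θ = 0.61234 rad = 35.085°
Rodrigues: sinθ=0.57478, 1−cosθ=0.18169; R = I + sinθ·[k]× + (1−cosθ)·[k]×²:
    [+0.94464 +0.30472 -0.12166]
    [-0.20516 +0.83792 +0.50576]
    [+0.25606 -0.45280 +0.85405]
t = (-0.0076, 0.0264, 0.9188) m
M0: Pc = R·M0+t = (-0.07415, +0.13488, +0.84508); u = 782.8·(-0.07415)/0.84508 + 308.9 = 240.2134, v = 583.7·(+0.13488)/0.84508 + 233.9 = 327.0627
M1: Pc = R·M1+t = (+0.12233, +0.09221, +0.89834); u = 782.8·(+0.12233)/0.89834 + 308.9 = 415.4999, v = 583.7·(+0.09221)/0.89834 + 233.9 = 293.8120
M2: Pc = R·M2+t = (+0.05895, -0.08208, +0.99252); u = 782.8·(+0.05895)/0.99252 + 308.9 = 355.3947, v = 583.7·(-0.08208)/0.99252 + 233.9 = 185.6286
M3: Pc = R·M3+t = (-0.13753, -0.03941, +0.93926); u = 782.8·(-0.13753)/0.93926 + 308.9 = 194.2766, v = 583.7·(-0.03941)/0.93926 + 233.9 = 209.4106

c0=(240.21, 327.06) c1=(415.50, 293.81) c2=(355.39, 185.63) c3=(194.28, 209.41)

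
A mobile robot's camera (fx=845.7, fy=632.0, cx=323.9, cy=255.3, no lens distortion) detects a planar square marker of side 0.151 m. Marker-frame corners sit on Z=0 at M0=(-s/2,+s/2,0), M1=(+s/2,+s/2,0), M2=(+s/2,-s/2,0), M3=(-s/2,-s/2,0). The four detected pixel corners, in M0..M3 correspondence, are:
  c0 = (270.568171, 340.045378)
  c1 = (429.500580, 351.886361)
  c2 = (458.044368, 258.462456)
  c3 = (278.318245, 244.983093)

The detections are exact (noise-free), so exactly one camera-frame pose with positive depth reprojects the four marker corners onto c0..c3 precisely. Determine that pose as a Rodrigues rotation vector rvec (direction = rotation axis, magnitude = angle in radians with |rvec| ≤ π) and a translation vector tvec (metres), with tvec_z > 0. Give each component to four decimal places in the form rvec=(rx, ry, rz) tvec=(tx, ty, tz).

Intrinsics K: fx=845.7, fy=632.0, cx=323.9, cy=255.3
Marker side s = 0.151 m; corners in marker frame (Z=0):
  M0 = (-0.0755, +0.0755, 0)
  M1 = (+0.0755, +0.0755, 0)
  M2 = (+0.0755, -0.0755, 0)
  M3 = (-0.0755, -0.0755, 0)
Detected image corners:
  c0 = (270.568171, 340.045378) px
  c1 = (429.500580, 351.886361) px
  c2 = (458.044368, 258.462456) px
  c3 = (278.318245, 244.983093) px
Planar DLT: solve 8×8 A·h = b for H (H[2,2]=1):
  H  [+1119.23731 +172.05846 +358.58737]
  H  [+85.24170 +867.34439 +301.74258]
  H  [+0.00580 +0.81387 +1.00000]
B = K⁻¹H; ‖b₁‖=1.327867, ‖b₂‖=1.327867; λ = 2/(‖b₁‖+‖b₂‖) = 0.753087, sign → tz>0 ⇒ λ=+0.753087
r₁ = λ·B[:,0] = (+0.99500,+0.09981,+0.00437); r₂ = λ·B[:,1] = (-0.08153,+0.78593,+0.61291)
r₃ = r₁×r₂ = (+0.05774,-0.61020,+0.79014); SVD([r₁ r₂ r₃]) → R = UVᵀ:
  R  [+0.99500 -0.08153 +0.05774]
  R  [+0.09981 +0.78593 -0.61020]
  R  [+0.00437 +0.61291 +0.79014]
t = (+0.03089, +0.05534, +0.75309) m
tr R = 2.571066; θ = arccos((tr R − 1)/2) = 0.667240 rad = 38.230°
axis k = ((R−Rᵀ)₃₂, (R−Rᵀ)₁₃, (R−Rᵀ)₂₁) / (2 sinθ) = (+0.988267, +0.043127, +0.146519)
rvec = θ·k = (+0.659411, +0.028776, +0.097763)

rvec=(0.6594, 0.0288, 0.0978) tvec=(0.0309, 0.0553, 0.7531)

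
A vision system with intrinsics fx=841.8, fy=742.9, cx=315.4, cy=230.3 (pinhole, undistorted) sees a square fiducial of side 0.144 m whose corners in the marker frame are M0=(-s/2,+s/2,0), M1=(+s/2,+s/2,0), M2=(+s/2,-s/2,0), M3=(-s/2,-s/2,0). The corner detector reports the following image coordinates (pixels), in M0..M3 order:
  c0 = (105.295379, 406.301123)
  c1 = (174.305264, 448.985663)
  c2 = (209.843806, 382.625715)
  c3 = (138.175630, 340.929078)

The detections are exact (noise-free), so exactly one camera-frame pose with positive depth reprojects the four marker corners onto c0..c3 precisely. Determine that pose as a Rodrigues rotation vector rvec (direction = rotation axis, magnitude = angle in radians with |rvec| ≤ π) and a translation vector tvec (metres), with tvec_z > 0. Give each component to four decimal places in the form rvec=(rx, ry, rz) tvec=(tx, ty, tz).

Intrinsics K: fx=841.8, fy=742.9, cx=315.4, cy=230.3
Marker side s = 0.144 m; corners in marker frame (Z=0):
  M0 = (-0.0720, +0.0720, 0)
  M1 = (+0.0720, +0.0720, 0)
  M2 = (+0.0720, -0.0720, 0)
  M3 = (-0.0720, -0.0720, 0)
Detected image corners:
  c0 = (105.295379, 406.301123) px
  c1 = (174.305264, 448.985663) px
  c2 = (209.843806, 382.625715) px
  c3 = (138.175630, 340.929078) px
Planar DLT: solve 8×8 A·h = b for H (H[2,2]=1):
  H  [+455.78528 -212.08968 +156.18047]
  H  [+211.08969 +521.09081 +394.77799]
  H  [-0.20760 +0.16148 +1.00000]
B = K⁻¹H; ‖b₁‖=0.740259, ‖b₂‖=0.740259; λ = 2/(‖b₁‖+‖b₂‖) = 1.350879, sign → tz>0 ⇒ λ=+1.350879
r₁ = λ·B[:,0] = (+0.83649,+0.47078,-0.28044); r₂ = λ·B[:,1] = (-0.42208,+0.87992,+0.21815)
r₃ = r₁×r₂ = (+0.34946,-0.06411,+0.93476); SVD([r₁ r₂ r₃]) → R = UVᵀ:
  R  [+0.83649 -0.42208 +0.34946]
  R  [+0.47078 +0.87992 -0.06411]
  R  [-0.28044 +0.21815 +0.93476]
t = (-0.25551, +0.29908, +1.35088) m
tr R = 2.651169; θ = arccos((tr R − 1)/2) = 0.599559 rad = 34.352°
axis k = ((R−Rᵀ)₃₂, (R−Rᵀ)₁₃, (R−Rᵀ)₂₁) / (2 sinθ) = (+0.250101, +0.558144, +0.791154)
rvec = θ·k = (+0.149951, +0.334641, +0.474344)

rvec=(0.1500, 0.3346, 0.4743) tvec=(-0.2555, 0.2991, 1.3509)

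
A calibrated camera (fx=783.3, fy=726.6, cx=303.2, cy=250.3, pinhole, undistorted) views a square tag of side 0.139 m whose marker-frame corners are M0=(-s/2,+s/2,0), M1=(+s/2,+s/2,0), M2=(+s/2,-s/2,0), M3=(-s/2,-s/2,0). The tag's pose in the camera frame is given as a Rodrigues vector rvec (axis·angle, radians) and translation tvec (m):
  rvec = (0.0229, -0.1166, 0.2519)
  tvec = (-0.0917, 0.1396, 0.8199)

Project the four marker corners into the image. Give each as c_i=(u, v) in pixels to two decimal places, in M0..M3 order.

Intrinsics K: fx=783.3, fy=726.6, cx=303.2, cy=250.3
Marker side s = 0.139 m; corners in marker frame (Z=0):
  M0 = (-0.0695, +0.0695, 0)
  M1 = (+0.0695, +0.0695, 0)
  M2 = (+0.0695, -0.0695, 0)
  M3 = (-0.0695, -0.0695, 0)
rvec = (0.0229, -0.1166, 0.2519), |rvec| = θ = 0.27852 rad = 15.958°
Rodrigues: sinθ=0.27493, 1−cosθ=0.03854; R = I + sinθ·[k]× + (1−cosθ)·[k]×²:
    [+0.96172 -0.24998 -0.11223]
    [+0.24733 +0.96822 -0.03720]
    [+0.11796 +0.00801 +0.99299]
t = (-0.0917, 0.1396, 0.8199) m
M0: Pc = R·M0+t = (-0.17591, +0.18970, +0.81226); u = 783.3·(-0.17591)/0.81226 + 303.2 = 133.5581, v = 726.6·(+0.18970)/0.81226 + 250.3 = 419.9963
M1: Pc = R·M1+t = (-0.04223, +0.22408, +0.82866); u = 783.3·(-0.04223)/0.82866 + 303.2 = 263.2777, v = 726.6·(+0.22408)/0.82866 + 250.3 = 446.7832
M2: Pc = R·M2+t = (-0.00749, +0.08950, +0.82754); u = 783.3·(-0.00749)/0.82754 + 303.2 = 296.1138, v = 726.6·(+0.08950)/0.82754 + 250.3 = 328.8815
M3: Pc = R·M3+t = (-0.14117, +0.05512, +0.81114); u = 783.3·(-0.14117)/0.81114 + 303.2 = 166.8798, v = 726.6·(+0.05512)/0.81114 + 250.3 = 299.6745

c0=(133.56, 420.00) c1=(263.28, 446.78) c2=(296.11, 328.88) c3=(166.88, 299.67)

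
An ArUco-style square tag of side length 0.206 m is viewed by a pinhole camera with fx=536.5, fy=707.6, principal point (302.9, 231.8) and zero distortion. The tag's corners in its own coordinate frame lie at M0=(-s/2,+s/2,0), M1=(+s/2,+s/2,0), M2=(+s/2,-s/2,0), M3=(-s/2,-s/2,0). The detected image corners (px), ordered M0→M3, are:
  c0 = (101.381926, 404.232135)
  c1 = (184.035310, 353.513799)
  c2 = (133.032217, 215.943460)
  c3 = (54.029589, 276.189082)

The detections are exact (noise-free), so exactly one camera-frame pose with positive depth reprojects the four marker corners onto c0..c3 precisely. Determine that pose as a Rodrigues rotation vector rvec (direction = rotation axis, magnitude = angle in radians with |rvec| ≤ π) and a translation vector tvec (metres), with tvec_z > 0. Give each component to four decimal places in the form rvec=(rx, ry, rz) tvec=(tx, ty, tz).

Intrinsics K: fx=536.5, fy=707.6, cx=302.9, cy=231.8
Marker side s = 0.206 m; corners in marker frame (Z=0):
  M0 = (-0.1030, +0.1030, 0)
  M1 = (+0.1030, +0.1030, 0)
  M2 = (+0.1030, -0.1030, 0)
  M3 = (-0.1030, -0.1030, 0)
Detected image corners:
  c0 = (101.381926, 404.232135) px
  c1 = (184.035310, 353.513799) px
  c2 = (133.032217, 215.943460) px
  c3 = (54.029589, 276.189082) px
Planar DLT: solve 8×8 A·h = b for H (H[2,2]=1):
  H  [+350.93896 +237.71184 +116.64502]
  H  [-378.92718 +642.01926 +313.43145]
  H  [-0.35070 -0.00588 +1.00000]
B = K⁻¹H; ‖b₁‖=1.012935, ‖b₂‖=1.012935; λ = 2/(‖b₁‖+‖b₂‖) = 0.987230, sign → tz>0 ⇒ λ=+0.987230
r₁ = λ·B[:,0] = (+0.84125,-0.41525,-0.34622); r₂ = λ·B[:,1] = (+0.44070,+0.89764,-0.00581)
r₃ = r₁×r₂ = (+0.31319,-0.14769,+0.93813); SVD([r₁ r₂ r₃]) → R = UVᵀ:
  R  [+0.84125 +0.44070 +0.31319]
  R  [-0.41525 +0.89764 -0.14769]
  R  [-0.34622 -0.00581 +0.93813]
t = (-0.34273, +0.11389, +0.98723) m
tr R = 2.677016; θ = arccos((tr R − 1)/2) = 0.576257 rad = 33.017°
axis k = ((R−Rᵀ)₃₂, (R−Rᵀ)₁₃, (R−Rᵀ)₂₁) / (2 sinθ) = (+0.130198, +0.605090, -0.785439)
rvec = θ·k = (+0.075027, +0.348688, -0.452615)

rvec=(0.0750, 0.3487, -0.4526) tvec=(-0.3427, 0.1139, 0.9872)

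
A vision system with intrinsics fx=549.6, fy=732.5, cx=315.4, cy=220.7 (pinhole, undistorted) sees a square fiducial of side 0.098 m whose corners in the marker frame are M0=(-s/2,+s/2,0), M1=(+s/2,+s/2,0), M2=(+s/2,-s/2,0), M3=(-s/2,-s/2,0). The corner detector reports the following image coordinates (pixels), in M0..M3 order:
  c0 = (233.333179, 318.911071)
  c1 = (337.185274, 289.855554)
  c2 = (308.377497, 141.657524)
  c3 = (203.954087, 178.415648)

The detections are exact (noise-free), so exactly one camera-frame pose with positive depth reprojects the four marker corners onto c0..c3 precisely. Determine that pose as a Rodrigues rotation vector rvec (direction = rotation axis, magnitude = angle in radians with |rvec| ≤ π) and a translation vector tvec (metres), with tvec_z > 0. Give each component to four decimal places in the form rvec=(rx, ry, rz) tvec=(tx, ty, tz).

Intrinsics K: fx=549.6, fy=732.5, cx=315.4, cy=220.7
Marker side s = 0.098 m; corners in marker frame (Z=0):
  M0 = (-0.0490, +0.0490, 0)
  M1 = (+0.0490, +0.0490, 0)
  M2 = (+0.0490, -0.0490, 0)
  M3 = (-0.0490, -0.0490, 0)
Detected image corners:
  c0 = (233.333179, 318.911071) px
  c1 = (337.185274, 289.855554) px
  c2 = (308.377497, 141.657524) px
  c3 = (203.954087, 178.415648) px
Planar DLT: solve 8×8 A·h = b for H (H[2,2]=1):
  H  [+927.27089 +349.90608 +269.57651]
  H  [-451.49071 +1517.39329 +233.30487]
  H  [-0.49991 +0.19564 +1.00000]
B = K⁻¹H; ‖b₁‖=2.088955, ‖b₂‖=2.088955; λ = 2/(‖b₁‖+‖b₂‖) = 0.478708, sign → tz>0 ⇒ λ=+0.478708
r₁ = λ·B[:,0] = (+0.94500,-0.22296,-0.23931); r₂ = λ·B[:,1] = (+0.25103,+0.96344,+0.09366)
r₃ = r₁×r₂ = (+0.20968,-0.14858,+0.96642); SVD([r₁ r₂ r₃]) → R = UVᵀ:
  R  [+0.94500 +0.25103 +0.20968]
  R  [-0.22296 +0.96344 -0.14858]
  R  [-0.23931 +0.09366 +0.96642]
t = (-0.03991, +0.00824, +0.47871) m
tr R = 2.874852; θ = arccos((tr R − 1)/2) = 0.355633 rad = 20.376°
axis k = ((R−Rᵀ)₃₂, (R−Rᵀ)₁₃, (R−Rᵀ)₂₁) / (2 sinθ) = (+0.347852, +0.644758, -0.680651)
rvec = θ·k = (+0.123708, +0.229298, -0.242062)

rvec=(0.1237, 0.2293, -0.2421) tvec=(-0.0399, 0.0082, 0.4787)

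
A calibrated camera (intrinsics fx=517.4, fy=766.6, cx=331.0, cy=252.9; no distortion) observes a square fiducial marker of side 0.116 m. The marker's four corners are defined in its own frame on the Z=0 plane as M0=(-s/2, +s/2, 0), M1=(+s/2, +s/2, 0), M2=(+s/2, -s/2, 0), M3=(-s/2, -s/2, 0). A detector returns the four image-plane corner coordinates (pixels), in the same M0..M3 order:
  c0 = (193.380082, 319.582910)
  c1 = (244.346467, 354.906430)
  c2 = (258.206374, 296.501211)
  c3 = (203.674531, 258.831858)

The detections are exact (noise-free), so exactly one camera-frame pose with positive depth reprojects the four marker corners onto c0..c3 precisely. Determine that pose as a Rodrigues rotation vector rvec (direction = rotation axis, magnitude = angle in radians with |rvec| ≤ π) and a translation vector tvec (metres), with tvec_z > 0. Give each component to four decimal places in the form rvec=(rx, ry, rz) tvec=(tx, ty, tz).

Intrinsics K: fx=517.4, fy=766.6, cx=331.0, cy=252.9
Marker side s = 0.116 m; corners in marker frame (Z=0):
  M0 = (-0.0580, +0.0580, 0)
  M1 = (+0.0580, +0.0580, 0)
  M2 = (+0.0580, -0.0580, 0)
  M3 = (-0.0580, -0.0580, 0)
Detected image corners:
  c0 = (193.380082, 319.582910) px
  c1 = (244.346467, 354.906430) px
  c2 = (258.206374, 296.501211) px
  c3 = (203.674531, 258.831858) px
Planar DLT: solve 8×8 A·h = b for H (H[2,2]=1):
  H  [+450.76244 +26.15850 +224.67551]
  H  [+309.56152 +691.68541 +308.44003]
  H  [-0.01536 +0.57918 +1.00000]
B = K⁻¹H; ‖b₁‖=0.971412, ‖b₂‖=0.971412; λ = 2/(‖b₁‖+‖b₂‖) = 1.029430, sign → tz>0 ⇒ λ=+1.029430
r₁ = λ·B[:,0] = (+0.90696,+0.42091,-0.01581); r₂ = λ·B[:,1] = (-0.32938,+0.73214,+0.59622)
r₃ = r₁×r₂ = (+0.26254,-0.53554,+0.80266); SVD([r₁ r₂ r₃]) → R = UVᵀ:
  R  [+0.90696 -0.32938 +0.26254]
  R  [+0.42091 +0.73214 -0.53554]
  R  [-0.01581 +0.59622 +0.80266]
t = (-0.21155, +0.07458, +1.02943) m
tr R = 2.441763; θ = arccos((tr R − 1)/2) = 0.765723 rad = 43.873°
axis k = ((R−Rᵀ)₃₂, (R−Rᵀ)₁₃, (R−Rᵀ)₂₁) / (2 sinθ) = (+0.816503, +0.200814, +0.541292)
rvec = θ·k = (+0.625215, +0.153768, +0.414479)

rvec=(0.6252, 0.1538, 0.4145) tvec=(-0.2115, 0.0746, 1.0294)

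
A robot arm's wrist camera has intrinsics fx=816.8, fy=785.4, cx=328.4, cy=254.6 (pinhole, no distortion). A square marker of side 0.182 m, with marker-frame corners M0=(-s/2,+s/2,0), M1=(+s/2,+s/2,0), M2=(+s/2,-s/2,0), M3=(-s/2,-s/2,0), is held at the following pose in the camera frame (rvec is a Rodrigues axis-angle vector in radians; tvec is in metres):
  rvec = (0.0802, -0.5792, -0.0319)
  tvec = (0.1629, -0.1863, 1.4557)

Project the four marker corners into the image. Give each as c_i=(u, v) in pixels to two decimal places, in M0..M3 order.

Intrinsics K: fx=816.8, fy=785.4, cx=328.4, cy=254.6
Marker side s = 0.182 m; corners in marker frame (Z=0):
  M0 = (-0.0910, +0.0910, 0)
  M1 = (+0.0910, +0.0910, 0)
  M2 = (+0.0910, -0.0910, 0)
  M3 = (-0.0910, -0.0910, 0)
rvec = (0.0802, -0.5792, -0.0319), |rvec| = θ = 0.58560 rad = 33.552°
Rodrigues: sinθ=0.55270, 1−cosθ=0.16662; R = I + sinθ·[k]× + (1−cosθ)·[k]×²:
    [+0.83651 +0.00754 -0.54790]
    [-0.05268 +0.99638 -0.06672]
    [+0.54542 +0.08467 +0.83388]
t = (0.1629, -0.1863, 1.4557) m
M0: Pc = R·M0+t = (+0.08746, -0.09084, +1.41377); u = 816.8·(+0.08746)/1.41377 + 328.4 = 378.9317, v = 785.4·(-0.09084)/1.41377 + 254.6 = 204.1376
M1: Pc = R·M1+t = (+0.23971, -0.10042, +1.51304); u = 816.8·(+0.23971)/1.51304 + 328.4 = 457.8043, v = 785.4·(-0.10042)/1.51304 + 254.6 = 202.4716
M2: Pc = R·M2+t = (+0.23834, -0.28176, +1.49763); u = 816.8·(+0.23834)/1.49763 + 328.4 = 458.3876, v = 785.4·(-0.28176)/1.49763 + 254.6 = 106.8345
M3: Pc = R·M3+t = (+0.08609, -0.27218, +1.39836); u = 816.8·(+0.08609)/1.39836 + 328.4 = 378.6872, v = 785.4·(-0.27218)/1.39836 + 254.6 = 101.7299

c0=(378.93, 204.14) c1=(457.80, 202.47) c2=(458.39, 106.83) c3=(378.69, 101.73)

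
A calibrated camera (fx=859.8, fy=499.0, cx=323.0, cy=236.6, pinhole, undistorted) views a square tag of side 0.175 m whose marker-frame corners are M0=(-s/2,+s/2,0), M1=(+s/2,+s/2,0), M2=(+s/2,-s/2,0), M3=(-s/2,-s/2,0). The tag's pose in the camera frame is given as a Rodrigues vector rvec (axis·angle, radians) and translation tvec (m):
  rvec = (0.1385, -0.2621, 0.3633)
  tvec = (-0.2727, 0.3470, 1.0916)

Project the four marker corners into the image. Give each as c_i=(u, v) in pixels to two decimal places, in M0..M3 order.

c0=(16.03, 421.79) c1=(150.03, 439.62) c2=(197.61, 369.46) c3=(63.88, 348.16)

Intrinsics K: fx=859.8, fy=499.0, cx=323.0, cy=236.6
Marker side s = 0.175 m; corners in marker frame (Z=0):
  M0 = (-0.0875, +0.0875, 0)
  M1 = (+0.0875, +0.0875, 0)
  M2 = (+0.0875, -0.0875, 0)
  M3 = (-0.0875, -0.0875, 0)
rvec = (0.1385, -0.2621, 0.3633), |rvec| = θ = 0.46890 rad = 26.866°
Rodrigues: sinθ=0.45190, 1−cosθ=0.10793; R = I + sinθ·[k]× + (1−cosθ)·[k]×²:
    [+0.90148 -0.36795 -0.22790]
    [+0.33231 +0.92579 -0.18022]
    [+0.27730 +0.08674 +0.95686]
t = (-0.2727, 0.3470, 1.0916) m
M0: Pc = R·M0+t = (-0.38378, +0.39893, +1.07493); u = 859.8·(-0.38378)/1.07493 + 323.0 = 16.0296, v = 499.0·(+0.39893)/1.07493 + 236.6 = 421.7903
M1: Pc = R·M1+t = (-0.22602, +0.45708, +1.12345); u = 859.8·(-0.22602)/1.12345 + 323.0 = 150.0256, v = 499.0·(+0.45708)/1.12345 + 236.6 = 439.6213
M2: Pc = R·M2+t = (-0.16162, +0.29507, +1.10827); u = 859.8·(-0.16162)/1.10827 + 323.0 = 197.6118, v = 499.0·(+0.29507)/1.10827 + 236.6 = 369.4554
M3: Pc = R·M3+t = (-0.31938, +0.23692, +1.05975); u = 859.8·(-0.31938)/1.05975 + 323.0 = 63.8756, v = 499.0·(+0.23692)/1.05975 + 236.6 = 348.1560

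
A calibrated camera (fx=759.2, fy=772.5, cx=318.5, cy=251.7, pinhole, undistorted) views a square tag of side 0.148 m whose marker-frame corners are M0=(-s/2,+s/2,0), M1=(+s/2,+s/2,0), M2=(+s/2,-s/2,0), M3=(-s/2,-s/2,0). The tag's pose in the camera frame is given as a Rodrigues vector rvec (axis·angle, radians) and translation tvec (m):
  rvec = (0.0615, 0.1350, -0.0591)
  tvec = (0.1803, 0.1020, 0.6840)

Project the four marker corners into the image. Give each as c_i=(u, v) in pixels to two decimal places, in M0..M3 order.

c0=(440.01, 450.58) c1=(607.51, 447.27) c2=(600.60, 279.64) c3=(431.24, 287.89)

Intrinsics K: fx=759.2, fy=772.5, cx=318.5, cy=251.7
Marker side s = 0.148 m; corners in marker frame (Z=0):
  M0 = (-0.0740, +0.0740, 0)
  M1 = (+0.0740, +0.0740, 0)
  M2 = (+0.0740, -0.0740, 0)
  M3 = (-0.0740, -0.0740, 0)
rvec = (0.0615, 0.1350, -0.0591), |rvec| = θ = 0.15969 rad = 9.149°
Rodrigues: sinθ=0.15901, 1−cosθ=0.01272; R = I + sinθ·[k]× + (1−cosθ)·[k]×²:
    [+0.98916 +0.06299 +0.13261]
    [-0.05471 +0.99637 -0.06522]
    [-0.13624 +0.05726 +0.98902]
t = (0.1803, 0.1020, 0.6840) m
M0: Pc = R·M0+t = (+0.11176, +0.17978, +0.69832); u = 759.2·(+0.11176)/0.69832 + 318.5 = 440.0070, v = 772.5·(+0.17978)/0.69832 + 251.7 = 450.5773
M1: Pc = R·M1+t = (+0.25816, +0.17168, +0.67816); u = 759.2·(+0.25816)/0.67816 + 318.5 = 607.5115, v = 772.5·(+0.17168)/0.67816 + 251.7 = 447.2676
M2: Pc = R·M2+t = (+0.24884, +0.02422, +0.66968); u = 759.2·(+0.24884)/0.66968 + 318.5 = 600.5998, v = 772.5·(+0.02422)/0.66968 + 251.7 = 279.6390
M3: Pc = R·M3+t = (+0.10244, +0.03232, +0.68984); u = 759.2·(+0.10244)/0.68984 + 318.5 = 431.2396, v = 772.5·(+0.03232)/0.68984 + 251.7 = 287.8890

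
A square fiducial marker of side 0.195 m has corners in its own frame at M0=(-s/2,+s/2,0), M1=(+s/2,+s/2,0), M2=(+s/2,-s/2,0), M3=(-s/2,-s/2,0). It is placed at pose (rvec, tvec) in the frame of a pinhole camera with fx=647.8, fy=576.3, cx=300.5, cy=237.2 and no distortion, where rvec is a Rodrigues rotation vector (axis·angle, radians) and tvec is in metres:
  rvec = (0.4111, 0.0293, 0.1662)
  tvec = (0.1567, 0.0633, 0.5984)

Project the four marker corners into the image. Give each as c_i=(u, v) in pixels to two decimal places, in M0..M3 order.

c0=(346.75, 359.46) c1=(541.92, 388.63) c2=(610.49, 228.43) c3=(388.20, 194.90)

Intrinsics K: fx=647.8, fy=576.3, cx=300.5, cy=237.2
Marker side s = 0.195 m; corners in marker frame (Z=0):
  M0 = (-0.0975, +0.0975, 0)
  M1 = (+0.0975, +0.0975, 0)
  M2 = (+0.0975, -0.0975, 0)
  M3 = (-0.0975, -0.0975, 0)
rvec = (0.4111, 0.0293, 0.1662), |rvec| = θ = 0.44439 rad = 25.462°
Rodrigues: sinθ=0.42991, 1−cosθ=0.09713; R = I + sinθ·[k]× + (1−cosθ)·[k]×²:
    [+0.98599 -0.15486 +0.06195]
    [+0.16671 +0.90329 -0.39531]
    [+0.00526 +0.40010 +0.91646]
t = (0.1567, 0.0633, 0.5984) m
M0: Pc = R·M0+t = (+0.04547, +0.13512, +0.63690); u = 647.8·(+0.04547)/0.63690 + 300.5 = 346.7453, v = 576.3·(+0.13512)/0.63690 + 237.2 = 359.4617
M1: Pc = R·M1+t = (+0.23774, +0.16763, +0.63792); u = 647.8·(+0.23774)/0.63792 + 300.5 = 541.9167, v = 576.3·(+0.16763)/0.63792 + 237.2 = 388.6329
M2: Pc = R·M2+t = (+0.26793, -0.00852, +0.55990); u = 647.8·(+0.26793)/0.55990 + 300.5 = 610.4947, v = 576.3·(-0.00852)/0.55990 + 237.2 = 228.4334
M3: Pc = R·M3+t = (+0.07566, -0.04103, +0.55888); u = 647.8·(+0.07566)/0.55888 + 300.5 = 388.2034, v = 576.3·(-0.04103)/0.55888 + 237.2 = 194.8959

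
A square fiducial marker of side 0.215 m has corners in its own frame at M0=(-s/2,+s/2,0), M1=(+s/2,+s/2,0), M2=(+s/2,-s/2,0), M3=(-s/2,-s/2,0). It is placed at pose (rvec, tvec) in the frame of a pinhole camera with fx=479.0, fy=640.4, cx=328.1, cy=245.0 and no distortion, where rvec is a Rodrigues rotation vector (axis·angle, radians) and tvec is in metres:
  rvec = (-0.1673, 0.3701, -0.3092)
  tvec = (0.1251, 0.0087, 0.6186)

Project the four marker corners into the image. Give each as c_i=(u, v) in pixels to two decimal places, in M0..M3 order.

Intrinsics K: fx=479.0, fy=640.4, cx=328.1, cy=245.0
Marker side s = 0.215 m; corners in marker frame (Z=0):
  M0 = (-0.1075, +0.1075, 0)
  M1 = (+0.1075, +0.1075, 0)
  M2 = (+0.1075, -0.1075, 0)
  M3 = (-0.1075, -0.1075, 0)
rvec = (-0.1673, 0.3701, -0.3092), |rvec| = θ = 0.51046 rad = 29.247°
Rodrigues: sinθ=0.48858, 1−cosθ=0.12748; R = I + sinθ·[k]× + (1−cosθ)·[k]×²:
    [+0.88621 +0.26565 +0.37954]
    [-0.32624 +0.93953 +0.10414]
    [-0.32893 -0.21611 +0.91929]
t = (0.1251, 0.0087, 0.6186) m
M0: Pc = R·M0+t = (+0.05839, +0.14477, +0.63073); u = 479.0·(+0.05839)/0.63073 + 328.1 = 372.4435, v = 640.4·(+0.14477)/0.63073 + 245.0 = 391.9906
M1: Pc = R·M1+t = (+0.24893, +0.07463, +0.56001); u = 479.0·(+0.24893)/0.56001 + 328.1 = 541.0174, v = 640.4·(+0.07463)/0.56001 + 245.0 = 330.3426
M2: Pc = R·M2+t = (+0.19181, -0.12737, +0.60647); u = 479.0·(+0.19181)/0.60647 + 328.1 = 479.5943, v = 640.4·(-0.12737)/0.60647 + 245.0 = 110.5042
M3: Pc = R·M3+t = (+0.00127, -0.05723, +0.67719); u = 479.0·(+0.00127)/0.67719 + 328.1 = 329.0013, v = 640.4·(-0.05723)/0.67719 + 245.0 = 190.8801

c0=(372.44, 391.99) c1=(541.02, 330.34) c2=(479.59, 110.50) c3=(329.00, 190.88)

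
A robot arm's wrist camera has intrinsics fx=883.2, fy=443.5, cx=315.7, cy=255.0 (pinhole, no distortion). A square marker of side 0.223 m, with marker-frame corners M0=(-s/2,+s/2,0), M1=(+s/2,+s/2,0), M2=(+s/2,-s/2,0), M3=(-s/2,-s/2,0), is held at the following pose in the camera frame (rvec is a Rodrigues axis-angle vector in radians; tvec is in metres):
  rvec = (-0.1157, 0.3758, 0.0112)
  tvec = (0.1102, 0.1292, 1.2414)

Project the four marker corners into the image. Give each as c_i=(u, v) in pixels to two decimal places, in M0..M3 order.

c0=(317.70, 339.21) c1=(472.03, 344.13) c2=(474.11, 261.31) c3=(322.58, 261.72)

Intrinsics K: fx=883.2, fy=443.5, cx=315.7, cy=255.0
Marker side s = 0.223 m; corners in marker frame (Z=0):
  M0 = (-0.1115, +0.1115, 0)
  M1 = (+0.1115, +0.1115, 0)
  M2 = (+0.1115, -0.1115, 0)
  M3 = (-0.1115, -0.1115, 0)
rvec = (-0.1157, 0.3758, 0.0112), |rvec| = θ = 0.39337 rad = 22.538°
Rodrigues: sinθ=0.38330, 1−cosθ=0.07638; R = I + sinθ·[k]× + (1−cosθ)·[k]×²:
    [+0.93023 -0.03237 +0.36554]
    [-0.01055 +0.99333 +0.11482]
    [-0.36682 -0.11066 +0.92369]
t = (0.1102, 0.1292, 1.2414) m
M0: Pc = R·M0+t = (+0.00287, +0.24113, +1.26996); u = 883.2·(+0.00287)/1.26996 + 315.7 = 317.6956, v = 443.5·(+0.24113)/1.26996 + 255.0 = 339.2090
M1: Pc = R·M1+t = (+0.21031, +0.23878, +1.18816); u = 883.2·(+0.21031)/1.18816 + 315.7 = 472.0313, v = 443.5·(+0.23878)/1.18816 + 255.0 = 344.1286
M2: Pc = R·M2+t = (+0.21753, +0.01727, +1.21284); u = 883.2·(+0.21753)/1.21284 + 315.7 = 474.1078, v = 443.5·(+0.01727)/1.21284 + 255.0 = 261.3142
M3: Pc = R·M3+t = (+0.01009, +0.01962, +1.29464); u = 883.2·(+0.01009)/1.29464 + 315.7 = 322.5827, v = 443.5·(+0.01962)/1.29464 + 255.0 = 261.7211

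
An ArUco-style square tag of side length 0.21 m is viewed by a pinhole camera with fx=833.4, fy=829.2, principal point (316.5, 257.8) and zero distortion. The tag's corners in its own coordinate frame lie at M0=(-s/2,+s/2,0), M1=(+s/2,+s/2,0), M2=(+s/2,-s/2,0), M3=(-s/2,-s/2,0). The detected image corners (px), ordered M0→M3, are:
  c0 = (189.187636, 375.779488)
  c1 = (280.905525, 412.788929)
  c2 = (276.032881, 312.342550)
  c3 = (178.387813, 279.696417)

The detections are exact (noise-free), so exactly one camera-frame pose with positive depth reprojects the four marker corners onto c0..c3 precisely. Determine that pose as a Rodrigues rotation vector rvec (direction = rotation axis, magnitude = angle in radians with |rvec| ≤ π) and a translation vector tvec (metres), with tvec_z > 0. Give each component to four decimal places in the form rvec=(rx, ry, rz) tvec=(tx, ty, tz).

rvec=(0.4893, 0.5605, 0.1245) tvec=(-0.1531, 0.1566, 1.4686)

Intrinsics K: fx=833.4, fy=829.2, cx=316.5, cy=257.8
Marker side s = 0.21 m; corners in marker frame (Z=0):
  M0 = (-0.1050, +0.1050, 0)
  M1 = (+0.1050, +0.1050, 0)
  M2 = (+0.1050, -0.1050, 0)
  M3 = (-0.1050, -0.1050, 0)
Detected image corners:
  c0 = (189.187636, 375.779488) px
  c1 = (280.905525, 412.788929) px
  c2 = (276.032881, 312.342550) px
  c3 = (178.387813, 279.696417) px
Planar DLT: solve 8×8 A·h = b for H (H[2,2]=1):
  H  [+374.87639 +112.94834 +229.63835]
  H  [+53.44564 +579.79321 +346.23188]
  H  [-0.32668 +0.32514 +1.00000]
B = K⁻¹H; ‖b₁‖=0.680900, ‖b₂‖=0.680900; λ = 2/(‖b₁‖+‖b₂‖) = 1.468645, sign → tz>0 ⇒ λ=+1.468645
r₁ = λ·B[:,0] = (+0.84283,+0.24383,-0.47978); r₂ = λ·B[:,1] = (+0.01770,+0.87845,+0.47751)
r₃ = r₁×r₂ = (+0.53789,-0.41095,+0.73606); SVD([r₁ r₂ r₃]) → R = UVᵀ:
  R  [+0.84283 +0.01770 +0.53789]
  R  [+0.24383 +0.87845 -0.41095]
  R  [-0.47978 +0.47751 +0.73606]
t = (-0.15307, +0.15663, +1.46865) m
tr R = 2.457336; θ = arccos((tr R − 1)/2) = 0.754421 rad = 43.225°
axis k = ((R−Rᵀ)₃₂, (R−Rᵀ)₁₃, (R−Rᵀ)₂₁) / (2 sinθ) = (+0.648641, +0.742974, +0.165091)
rvec = θ·k = (+0.489348, +0.560516, +0.124548)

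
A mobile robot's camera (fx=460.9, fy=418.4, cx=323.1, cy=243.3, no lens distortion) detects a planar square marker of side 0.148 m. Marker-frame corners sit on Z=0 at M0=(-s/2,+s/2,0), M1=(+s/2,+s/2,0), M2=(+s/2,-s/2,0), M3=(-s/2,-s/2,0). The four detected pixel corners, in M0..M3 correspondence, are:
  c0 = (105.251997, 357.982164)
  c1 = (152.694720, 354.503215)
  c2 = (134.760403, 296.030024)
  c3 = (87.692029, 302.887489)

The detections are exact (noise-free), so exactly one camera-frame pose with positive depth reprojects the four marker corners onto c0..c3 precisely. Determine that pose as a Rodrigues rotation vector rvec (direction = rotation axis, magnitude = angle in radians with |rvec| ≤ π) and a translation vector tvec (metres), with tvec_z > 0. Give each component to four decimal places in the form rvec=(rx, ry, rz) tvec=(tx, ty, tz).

rvec=(0.1443, 0.4086, -0.2054) tvec=(-0.4578, 0.2101, 1.0362)

Intrinsics K: fx=460.9, fy=418.4, cx=323.1, cy=243.3
Marker side s = 0.148 m; corners in marker frame (Z=0):
  M0 = (-0.0740, +0.0740, 0)
  M1 = (+0.0740, +0.0740, 0)
  M2 = (+0.0740, -0.0740, 0)
  M3 = (-0.0740, -0.0740, 0)
Detected image corners:
  c0 = (105.251997, 357.982164) px
  c1 = (152.694720, 354.503215) px
  c2 = (134.760403, 296.030024) px
  c3 = (87.692029, 302.887489) px
Planar DLT: solve 8×8 A·h = b for H (H[2,2]=1):
  H  [+272.05157 +131.19350 +119.47376]
  H  [-163.82877 +414.23682 +328.12394]
  H  [-0.39344 +0.09423 +1.00000]
B = K⁻¹H; ‖b₁‖=0.965070, ‖b₂‖=0.965070; λ = 2/(‖b₁‖+‖b₂‖) = 1.036194, sign → tz>0 ⇒ λ=+1.036194
r₁ = λ·B[:,0] = (+0.89741,-0.16867,-0.40768); r₂ = λ·B[:,1] = (+0.22650,+0.96910,+0.09764)
r₃ = r₁×r₂ = (+0.37861,-0.17996,+0.90789); SVD([r₁ r₂ r₃]) → R = UVᵀ:
  R  [+0.89741 +0.22650 +0.37861]
  R  [-0.16867 +0.96910 -0.17996]
  R  [-0.40768 +0.09764 +0.90789]
t = (-0.45779, +0.21007, +1.03619) m
tr R = 2.774410; θ = arccos((tr R − 1)/2) = 0.479545 rad = 27.476°
axis k = ((R−Rᵀ)₃₂, (R−Rᵀ)₁₃, (R−Rᵀ)₂₁) / (2 sinθ) = (+0.300846, +0.852111, -0.428250)
rvec = θ·k = (+0.144269, +0.408625, -0.205365)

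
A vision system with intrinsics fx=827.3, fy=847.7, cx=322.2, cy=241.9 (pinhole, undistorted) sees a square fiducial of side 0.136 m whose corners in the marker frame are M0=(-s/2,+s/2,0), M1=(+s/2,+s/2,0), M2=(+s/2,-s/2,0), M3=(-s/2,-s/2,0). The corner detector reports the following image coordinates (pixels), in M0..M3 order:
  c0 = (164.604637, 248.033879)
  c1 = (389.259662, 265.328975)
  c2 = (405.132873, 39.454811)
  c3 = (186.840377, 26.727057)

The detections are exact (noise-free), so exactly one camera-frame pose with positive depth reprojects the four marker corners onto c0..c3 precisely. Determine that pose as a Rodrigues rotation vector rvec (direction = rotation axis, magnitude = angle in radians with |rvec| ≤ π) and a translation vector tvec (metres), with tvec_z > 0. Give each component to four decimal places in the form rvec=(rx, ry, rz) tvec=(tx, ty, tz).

Intrinsics K: fx=827.3, fy=847.7, cx=322.2, cy=241.9
Marker side s = 0.136 m; corners in marker frame (Z=0):
  M0 = (-0.0680, +0.0680, 0)
  M1 = (+0.0680, +0.0680, 0)
  M2 = (+0.0680, -0.0680, 0)
  M3 = (-0.0680, -0.0680, 0)
Detected image corners:
  c0 = (164.604637, 248.033879) px
  c1 = (389.259662, 265.328975) px
  c2 = (405.132873, 39.454811) px
  c3 = (186.840377, 26.727057) px
Planar DLT: solve 8×8 A·h = b for H (H[2,2]=1):
  H  [+1589.38903 -204.16517 +285.58542]
  H  [+90.52962 +1611.60233 +143.12287]
  H  [-0.13524 -0.22287 +1.00000]
B = K⁻¹H; ‖b₁‖=1.983808, ‖b₂‖=1.983808; λ = 2/(‖b₁‖+‖b₂‖) = 0.504081, sign → tz>0 ⇒ λ=+0.504081
r₁ = λ·B[:,0] = (+0.99498,+0.07329,-0.06817); r₂ = λ·B[:,1] = (-0.08065,+0.99039,-0.11235)
r₃ = r₁×r₂ = (+0.05928,+0.11728,+0.99133); SVD([r₁ r₂ r₃]) → R = UVᵀ:
  R  [+0.99498 -0.08065 +0.05928]
  R  [+0.07329 +0.99039 +0.11728]
  R  [-0.06817 -0.11235 +0.99133]
t = (-0.02231, -0.05874, +0.50408) m
tr R = 2.976698; θ = arccos((tr R − 1)/2) = 0.152800 rad = 8.755°
axis k = ((R−Rᵀ)₃₂, (R−Rᵀ)₁₃, (R−Rᵀ)₂₁) / (2 sinθ) = (-0.754321, +0.418686, +0.505670)
rvec = θ·k = (-0.115260, +0.063975, +0.077266)

rvec=(-0.1153, 0.0640, 0.0773) tvec=(-0.0223, -0.0587, 0.5041)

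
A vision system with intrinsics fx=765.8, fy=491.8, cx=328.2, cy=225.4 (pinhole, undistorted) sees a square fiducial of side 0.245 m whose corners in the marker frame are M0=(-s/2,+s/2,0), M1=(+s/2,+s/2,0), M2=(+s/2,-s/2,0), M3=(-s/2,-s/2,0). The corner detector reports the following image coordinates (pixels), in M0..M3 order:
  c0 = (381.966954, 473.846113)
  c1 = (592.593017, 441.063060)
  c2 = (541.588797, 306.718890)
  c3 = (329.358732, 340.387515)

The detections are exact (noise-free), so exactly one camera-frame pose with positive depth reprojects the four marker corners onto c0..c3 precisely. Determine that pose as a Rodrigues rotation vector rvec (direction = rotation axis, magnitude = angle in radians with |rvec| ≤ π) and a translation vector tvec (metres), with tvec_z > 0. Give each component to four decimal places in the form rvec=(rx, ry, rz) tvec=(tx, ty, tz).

rvec=(0.0324, 0.0119, -0.2460) tvec=(0.1500, 0.2903, 0.8631)

Intrinsics K: fx=765.8, fy=491.8, cx=328.2, cy=225.4
Marker side s = 0.245 m; corners in marker frame (Z=0):
  M0 = (-0.1225, +0.1225, 0)
  M1 = (+0.1225, +0.1225, 0)
  M2 = (+0.1225, -0.1225, 0)
  M3 = (-0.1225, -0.1225, 0)
Detected image corners:
  c0 = (381.966954, 473.846113) px
  c1 = (592.593017, 441.063060) px
  c2 = (541.588797, 306.718890) px
  c3 = (329.358732, 340.387515) px
Planar DLT: solve 8×8 A·h = b for H (H[2,2]=1):
  H  [+854.55863 +227.80594 +461.25355]
  H  [-142.71651 +560.36617 +390.83148]
  H  [-0.01820 +0.03543 +1.00000]
B = K⁻¹H; ‖b₁‖=1.158656, ‖b₂‖=1.158656; λ = 2/(‖b₁‖+‖b₂‖) = 0.863069, sign → tz>0 ⇒ λ=+0.863069
r₁ = λ·B[:,0] = (+0.96984,-0.24326,-0.01571); r₂ = λ·B[:,1] = (+0.24364,+0.96938,+0.03057)
r₃ = r₁×r₂ = (+0.00779,-0.03348,+0.99941); SVD([r₁ r₂ r₃]) → R = UVᵀ:
  R  [+0.96984 +0.24364 +0.00779]
  R  [-0.24326 +0.96938 -0.03348]
  R  [-0.01571 +0.03057 +0.99941]
t = (+0.14995, +0.29032, +0.86307) m
tr R = 2.938628; θ = arccos((tr R − 1)/2) = 0.248371 rad = 14.231°
axis k = ((R−Rᵀ)₃₂, (R−Rᵀ)₁₃, (R−Rᵀ)₂₁) / (2 sinθ) = (+0.130287, +0.047806, -0.990323)
rvec = θ·k = (+0.032359, +0.011874, -0.245967)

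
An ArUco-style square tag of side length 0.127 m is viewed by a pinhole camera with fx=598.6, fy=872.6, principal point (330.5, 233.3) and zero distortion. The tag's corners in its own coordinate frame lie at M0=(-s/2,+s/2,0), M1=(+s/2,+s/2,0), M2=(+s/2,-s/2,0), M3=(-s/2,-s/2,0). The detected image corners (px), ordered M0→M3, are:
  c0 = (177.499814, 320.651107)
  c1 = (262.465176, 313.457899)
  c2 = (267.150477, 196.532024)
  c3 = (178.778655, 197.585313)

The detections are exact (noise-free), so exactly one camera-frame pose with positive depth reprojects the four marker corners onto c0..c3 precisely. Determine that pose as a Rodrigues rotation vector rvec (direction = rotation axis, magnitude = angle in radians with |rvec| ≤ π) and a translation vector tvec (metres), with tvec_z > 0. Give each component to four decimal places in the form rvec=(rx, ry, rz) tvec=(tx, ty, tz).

Intrinsics K: fx=598.6, fy=872.6, cx=330.5, cy=233.3
Marker side s = 0.127 m; corners in marker frame (Z=0):
  M0 = (-0.0635, +0.0635, 0)
  M1 = (+0.0635, +0.0635, 0)
  M2 = (+0.0635, -0.0635, 0)
  M3 = (-0.0635, -0.0635, 0)
Detected image corners:
  c0 = (177.499814, 320.651107) px
  c1 = (262.465176, 313.457899) px
  c2 = (267.150477, 196.532024) px
  c3 = (178.778655, 197.585313) px
Planar DLT: solve 8×8 A·h = b for H (H[2,2]=1):
  H  [+773.84856 +47.86399 +222.58215]
  H  [+73.46304 +1027.43031 +258.23575]
  H  [+0.41402 +0.32373 +1.00000]
B = K⁻¹H; ‖b₁‖=1.142183, ‖b₂‖=1.142183; λ = 2/(‖b₁‖+‖b₂‖) = 0.875516, sign → tz>0 ⇒ λ=+0.875516
r₁ = λ·B[:,0] = (+0.93170,-0.02321,+0.36248); r₂ = λ·B[:,1] = (-0.08648,+0.95509,+0.28343)
r₃ = r₁×r₂ = (-0.35278,-0.29542,+0.88785); SVD([r₁ r₂ r₃]) → R = UVᵀ:
  R  [+0.93170 -0.08648 -0.35278]
  R  [-0.02321 +0.95509 -0.29542]
  R  [+0.36248 +0.28343 +0.88785]
t = (-0.15784, +0.02502, +0.87552) m
tr R = 2.774636; θ = arccos((tr R − 1)/2) = 0.479300 rad = 27.462°
axis k = ((R−Rᵀ)₃₂, (R−Rᵀ)₁₃, (R−Rᵀ)₂₁) / (2 sinθ) = (+0.627606, -0.775503, +0.068606)
rvec = θ·k = (+0.300811, -0.371698, +0.032883)

rvec=(0.3008, -0.3717, 0.0329) tvec=(-0.1578, 0.0250, 0.8755)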